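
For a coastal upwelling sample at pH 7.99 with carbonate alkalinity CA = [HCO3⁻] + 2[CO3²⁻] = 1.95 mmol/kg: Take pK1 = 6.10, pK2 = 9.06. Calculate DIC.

DIC = 1.83 mmol/kg

CA = [HCO3⁻] + 2[CO3²⁻] = (α₁ + 2α₂)·DIC
At pH 7.99: [H⁺]/K1 = 10^-1.89 = 0.012882, K2/[H⁺] = 10^-1.07 = 0.085114
α₁ = 1/(1 + 0.012882 + 0.085114) = 1/1.0980 = 0.9107; α₂ = α₁·K2/[H⁺] = 0.07752
α₁ + 2α₂ = 1.0658
DIC = CA / (α₁ + 2α₂) = 1.95 / 1.0658 = 1.83 mmol/kg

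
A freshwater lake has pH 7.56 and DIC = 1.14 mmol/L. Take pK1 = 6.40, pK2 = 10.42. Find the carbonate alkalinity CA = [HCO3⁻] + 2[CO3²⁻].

CA = 1.07 mmol/L

CA = [HCO3⁻] + 2[CO3²⁻] = (α₁ + 2α₂)·DIC
At pH 7.56: [H⁺]/K1 = 10^-1.16 = 0.069183, K2/[H⁺] = 10^-2.86 = 0.0013804
α₁ = 1/(1 + 0.069183 + 0.0013804) = 1/1.0706 = 0.9341; α₂ = α₁·K2/[H⁺] = 0.001289
α₁ + 2α₂ = 0.9367
CA = 0.9367 × 1.14 = 1.07 mmol/L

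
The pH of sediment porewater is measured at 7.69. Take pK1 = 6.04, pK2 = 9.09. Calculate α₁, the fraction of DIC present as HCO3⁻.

α₁ = 1 / (1 + [H⁺]/K1 + K2/[H⁺]) = 1 / (1 + 10^-1.65 + 10^-1.40)
   = 1 / (1 + 0.022387 + 0.039811) = 1/1.0622 = 0.9414

α₁ = 0.941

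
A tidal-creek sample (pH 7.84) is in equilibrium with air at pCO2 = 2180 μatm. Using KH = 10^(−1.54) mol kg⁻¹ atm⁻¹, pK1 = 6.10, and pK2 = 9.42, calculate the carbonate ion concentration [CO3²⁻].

[CO3²⁻] = 0.0909 mmol/kg

[CO2*] = KH · pCO2 = 10^(−1.54) × 2180×10^-6 = 6.287×10^-5 mol/kg
α₀ = 1/(1 + K1/[H⁺] + K1K2/[H⁺]²) = 1/(1 + 10^+1.74 + 10^+0.16) = 0.01742
DIC = [CO2*]/α₀ = 6.287×10^-5 / 0.01742 = 3.609 mmol/kg
[CO3²⁻] = α₂·DIC; α₂ = 0.02518, so [CO3²⁻] = 0.02518 × 3.609 = 0.0909 mmol/kg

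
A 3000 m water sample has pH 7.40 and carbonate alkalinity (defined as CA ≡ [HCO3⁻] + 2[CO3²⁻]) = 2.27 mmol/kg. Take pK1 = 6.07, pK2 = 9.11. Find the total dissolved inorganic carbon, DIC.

CA = [HCO3⁻] + 2[CO3²⁻] = (α₁ + 2α₂)·DIC
At pH 7.40: [H⁺]/K1 = 10^-1.33 = 0.046774, K2/[H⁺] = 10^-1.71 = 0.019498
α₁ = 1/(1 + 0.046774 + 0.019498) = 1/1.0663 = 0.9378; α₂ = α₁·K2/[H⁺] = 0.01829
α₁ + 2α₂ = 0.9744
DIC = CA / (α₁ + 2α₂) = 2.27 / 0.9744 = 2.33 mmol/kg

DIC = 2.33 mmol/kg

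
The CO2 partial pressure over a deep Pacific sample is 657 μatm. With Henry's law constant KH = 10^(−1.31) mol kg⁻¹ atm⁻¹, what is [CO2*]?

[CO2*] = 32.2 μmol/kg

KH = 10^(−1.31) = 4.898×10^-2 mol kg⁻¹ atm⁻¹
[CO2*] = KH · pCO2 = 4.898×10^-2 × 657×10^-6 atm = 3.22×10^-5 mol/kg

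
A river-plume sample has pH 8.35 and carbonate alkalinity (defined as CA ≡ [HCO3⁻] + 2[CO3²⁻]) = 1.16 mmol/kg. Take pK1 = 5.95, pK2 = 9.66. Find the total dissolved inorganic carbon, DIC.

CA = [HCO3⁻] + 2[CO3²⁻] = (α₁ + 2α₂)·DIC
At pH 8.35: [H⁺]/K1 = 10^-2.40 = 0.0039811, K2/[H⁺] = 10^-1.31 = 0.048978
α₁ = 1/(1 + 0.0039811 + 0.048978) = 1/1.0530 = 0.9497; α₂ = α₁·K2/[H⁺] = 0.04651
α₁ + 2α₂ = 1.0427
DIC = CA / (α₁ + 2α₂) = 1.16 / 1.0427 = 1.11 mmol/kg

DIC = 1.11 mmol/kg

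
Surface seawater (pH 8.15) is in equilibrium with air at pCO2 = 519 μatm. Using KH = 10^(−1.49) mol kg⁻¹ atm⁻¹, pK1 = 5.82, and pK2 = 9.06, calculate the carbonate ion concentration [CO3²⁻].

[CO2*] = KH · pCO2 = 10^(−1.49) × 519×10^-6 = 1.679×10^-5 mol/kg
α₀ = 1/(1 + K1/[H⁺] + K1K2/[H⁺]²) = 1/(1 + 10^+2.33 + 10^+1.42) = 0.004148
DIC = [CO2*]/α₀ = 1.679×10^-5 / 0.004148 = 4.049 mmol/kg
[CO3²⁻] = α₂·DIC; α₂ = 0.1091, so [CO3²⁻] = 0.1091 × 4.049 = 0.442 mmol/kg

[CO3²⁻] = 0.442 mmol/kg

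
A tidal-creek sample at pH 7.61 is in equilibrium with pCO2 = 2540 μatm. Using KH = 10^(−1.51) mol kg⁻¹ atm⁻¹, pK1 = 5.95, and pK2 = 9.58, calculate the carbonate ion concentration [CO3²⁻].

[CO3²⁻] = 0.0384 mmol/kg

[CO2*] = KH · pCO2 = 10^(−1.51) × 2540×10^-6 = 7.849×10^-5 mol/kg
α₀ = 1/(1 + K1/[H⁺] + K1K2/[H⁺]²) = 1/(1 + 10^+1.66 + 10^-0.31) = 0.02119
DIC = [CO2*]/α₀ = 7.849×10^-5 / 0.02119 = 3.705 mmol/kg
[CO3²⁻] = α₂·DIC; α₂ = 0.01038, so [CO3²⁻] = 0.01038 × 3.705 = 0.0384 mmol/kg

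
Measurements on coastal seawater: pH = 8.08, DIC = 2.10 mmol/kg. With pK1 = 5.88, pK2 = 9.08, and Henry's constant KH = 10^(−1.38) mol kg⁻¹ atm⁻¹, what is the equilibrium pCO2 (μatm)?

α₀ = 1 / (1 + K1/[H⁺] + K1K2/[H⁺]²) = 1 / (1 + 10^+2.20 + 10^+1.20)
   = 1 / (1 + 158.49 + 15.849) = 1/175.34 = 0.005703
[CO2*] = α₀ × DIC = 0.005703 × 2.10 = 0.01198 mmol/kg = 11.98 μmol/kg
pCO2 = [CO2*]/KH = 1.198×10^-5 / 4.169×10^-2 = 287 μatm

pCO2 = 287 μatm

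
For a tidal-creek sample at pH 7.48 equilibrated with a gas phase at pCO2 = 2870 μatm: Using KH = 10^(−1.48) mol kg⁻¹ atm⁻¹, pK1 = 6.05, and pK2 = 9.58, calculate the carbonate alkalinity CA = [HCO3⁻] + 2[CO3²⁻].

[CO2*] = KH · pCO2 = 10^(−1.48) × 2870×10^-6 = 9.503×10^-5 mol/kg
α₀ = 1/(1 + K1/[H⁺] + K1K2/[H⁺]²) = 1/(1 + 10^+1.43 + 10^-0.67) = 0.03555
DIC = [CO2*]/α₀ = 9.503×10^-5 / 0.03555 = 2.673 mmol/kg
CA = (α₁ + 2α₂)·DIC = (0.9568 + 2×0.007601) × 2.673 = 2.60 mmol/kg

CA = 2.60 mmol/kg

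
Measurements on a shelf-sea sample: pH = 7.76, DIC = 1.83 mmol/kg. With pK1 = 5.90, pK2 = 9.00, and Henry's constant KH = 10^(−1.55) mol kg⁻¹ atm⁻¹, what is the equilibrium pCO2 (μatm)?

pCO2 = 837 μatm

α₀ = 1 / (1 + K1/[H⁺] + K1K2/[H⁺]²) = 1 / (1 + 10^+1.86 + 10^+0.62)
   = 1 / (1 + 72.444 + 4.1687) = 1/77.612 = 0.01288
[CO2*] = α₀ × DIC = 0.01288 × 1.83 = 0.02358 mmol/kg
pCO2 = [CO2*]/KH = 2.358×10^-5 / 2.818×10^-2 = 837 μatm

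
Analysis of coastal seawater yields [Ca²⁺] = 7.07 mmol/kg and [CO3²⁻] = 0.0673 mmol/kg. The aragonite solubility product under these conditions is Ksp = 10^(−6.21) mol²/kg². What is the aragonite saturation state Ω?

Ω = 0.772

Ksp = 10^(−6.21) = 6.166×10^-7
Ω = [Ca²⁺][CO3²⁻]/Ksp = (7.07×10^-3)(0.0673×10^-3) / 6.166×10^-7 = 0.772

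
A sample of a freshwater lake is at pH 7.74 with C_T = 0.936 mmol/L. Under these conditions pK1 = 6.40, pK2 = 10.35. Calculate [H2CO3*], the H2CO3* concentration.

[CO2*] = 0.0408 mmol/L

α₀ = 1 / (1 + K1/[H⁺] + K1K2/[H⁺]²) = 1 / (1 + 10^+1.34 + 10^-1.27)
   = 1 / (1 + 21.878 + 0.053703) = 1/22.931 = 0.04361
[CO2*] = α₀ × DIC = 0.04361 × 0.936 = 0.0408 mmol/L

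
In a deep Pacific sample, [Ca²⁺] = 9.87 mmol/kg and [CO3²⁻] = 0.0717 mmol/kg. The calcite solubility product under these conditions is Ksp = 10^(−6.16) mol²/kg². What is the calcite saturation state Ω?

Ksp = 10^(−6.16) = 6.918×10^-7
Ω = [Ca²⁺][CO3²⁻]/Ksp = (9.87×10^-3)(0.0717×10^-3) / 6.918×10^-7 = 1.02

Ω = 1.02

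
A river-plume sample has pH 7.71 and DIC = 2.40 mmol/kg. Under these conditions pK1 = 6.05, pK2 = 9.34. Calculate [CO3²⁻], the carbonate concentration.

[CO3²⁻] = 0.0538 mmol/kg

α₂ = 1 / (1 + [H⁺]/K2 + [H⁺]²/(K1K2)) = 1 / (1 + 10^+1.63 + 10^-0.03)
   = 1 / (1 + 42.658 + 0.93325) = 1/44.591 = 0.02243
[CO3²⁻] = α₂ × DIC = 0.02243 × 2.40 = 0.0538 mmol/kg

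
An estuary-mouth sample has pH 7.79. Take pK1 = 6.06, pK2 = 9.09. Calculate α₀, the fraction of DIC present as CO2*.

α₀ = 0.0174

α₀ = 1 / (1 + K1/[H⁺] + K1K2/[H⁺]²) = 1 / (1 + 10^+1.73 + 10^+0.43)
   = 1 / (1 + 53.703 + 2.6915) = 1/57.395 = 0.01742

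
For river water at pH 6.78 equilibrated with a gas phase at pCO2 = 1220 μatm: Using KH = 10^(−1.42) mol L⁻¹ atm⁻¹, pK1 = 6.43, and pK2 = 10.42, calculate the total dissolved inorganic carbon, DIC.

DIC = 0.150 mmol/L

[CO2*] = KH · pCO2 = 10^(−1.42) × 1220×10^-6 = 4.638×10^-5 mol/L
α₀ = 1/(1 + K1/[H⁺] + K1K2/[H⁺]²) = 1/(1 + 10^+0.35 + 10^-3.29) = 0.3087
DIC = [CO2*]/α₀ = 4.638×10^-5 / 0.3087 = 0.150 mmol/L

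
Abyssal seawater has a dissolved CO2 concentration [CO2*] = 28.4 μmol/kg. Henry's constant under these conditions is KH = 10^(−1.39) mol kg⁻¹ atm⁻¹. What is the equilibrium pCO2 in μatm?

KH = 10^(−1.39) = 4.074×10^-2 mol kg⁻¹ atm⁻¹
pCO2 = [CO2*]/KH = 28.4×10^-6 / 4.074×10^-2 = 6.97×10^-4 atm = 697 μatm

pCO2 = 697 μatm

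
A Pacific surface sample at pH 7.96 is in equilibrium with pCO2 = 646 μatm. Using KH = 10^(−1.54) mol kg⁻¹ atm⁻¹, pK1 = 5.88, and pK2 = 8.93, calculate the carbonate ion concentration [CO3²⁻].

[CO3²⁻] = 0.240 mmol/kg

[CO2*] = KH · pCO2 = 10^(−1.54) × 646×10^-6 = 1.863×10^-5 mol/kg
α₀ = 1/(1 + K1/[H⁺] + K1K2/[H⁺]²) = 1/(1 + 10^+2.08 + 10^+1.11) = 0.007457
DIC = [CO2*]/α₀ = 1.863×10^-5 / 0.007457 = 2.499 mmol/kg
[CO3²⁻] = α₂·DIC; α₂ = 0.09606, so [CO3²⁻] = 0.09606 × 2.499 = 0.240 mmol/kg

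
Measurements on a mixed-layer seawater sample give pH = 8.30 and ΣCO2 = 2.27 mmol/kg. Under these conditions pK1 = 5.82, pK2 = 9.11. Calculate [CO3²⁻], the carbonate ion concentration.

α₂ = 1 / (1 + [H⁺]/K2 + [H⁺]²/(K1K2)) = 1 / (1 + 10^+0.81 + 10^-1.67)
   = 1 / (1 + 6.4565 + 0.021380) = 1/7.4779 = 0.1337
[CO3²⁻] = α₂ × DIC = 0.1337 × 2.27 = 0.304 mmol/kg

[CO3²⁻] = 0.304 mmol/kg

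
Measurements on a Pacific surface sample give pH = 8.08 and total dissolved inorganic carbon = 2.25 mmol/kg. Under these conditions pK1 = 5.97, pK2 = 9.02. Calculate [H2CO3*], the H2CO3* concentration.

α₀ = 1 / (1 + K1/[H⁺] + K1K2/[H⁺]²) = 1 / (1 + 10^+2.11 + 10^+1.17)
   = 1 / (1 + 128.82 + 14.791) = 1/144.62 = 0.006915
[CO2*] = α₀ × DIC = 0.006915 × 2.25 = 0.0156 mmol/kg = 15.6 μmol/kg

[CO2*] = 15.6 μmol/kg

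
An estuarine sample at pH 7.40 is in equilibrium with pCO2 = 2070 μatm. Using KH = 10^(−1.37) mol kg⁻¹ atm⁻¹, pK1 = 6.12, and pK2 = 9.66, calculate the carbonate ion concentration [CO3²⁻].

[CO2*] = KH · pCO2 = 10^(−1.37) × 2070×10^-6 = 8.830×10^-5 mol/kg
α₀ = 1/(1 + K1/[H⁺] + K1K2/[H⁺]²) = 1/(1 + 10^+1.28 + 10^-0.98) = 0.04960
DIC = [CO2*]/α₀ = 8.830×10^-5 / 0.04960 = 1.780 mmol/kg
[CO3²⁻] = α₂·DIC; α₂ = 0.005194, so [CO3²⁻] = 0.005194 × 1.780 = 0.00925 mmol/kg = 9.25 μmol/kg

[CO3²⁻] = 9.25 μmol/kg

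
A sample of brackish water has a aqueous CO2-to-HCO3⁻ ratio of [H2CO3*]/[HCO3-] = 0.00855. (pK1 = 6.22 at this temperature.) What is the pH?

From K1 = [H⁺][HCO3-]/[H2CO3*]:  pH = pK1 − log₁₀([H2CO3*]/[HCO3-])
log₁₀(0.00855) = -2.068
pH = 6.22 − (-2.068) = 8.29

pH = 8.29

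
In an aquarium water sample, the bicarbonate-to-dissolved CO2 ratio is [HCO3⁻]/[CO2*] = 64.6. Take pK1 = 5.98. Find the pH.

From K1 = [H⁺][HCO3⁻]/[CO2*]:  pH = pK1 + log₁₀([HCO3⁻]/[CO2*])
log₁₀(64.6) = +1.810
pH = 5.98 + (+1.810) = 7.79

pH = 7.79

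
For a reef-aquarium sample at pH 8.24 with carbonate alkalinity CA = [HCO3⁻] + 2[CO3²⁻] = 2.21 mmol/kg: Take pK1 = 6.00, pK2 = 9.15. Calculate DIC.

CA = [HCO3⁻] + 2[CO3²⁻] = (α₁ + 2α₂)·DIC
At pH 8.24: [H⁺]/K1 = 10^-2.24 = 0.0057544, K2/[H⁺] = 10^-0.91 = 0.12303
α₁ = 1/(1 + 0.0057544 + 0.12303) = 1/1.1288 = 0.8859; α₂ = α₁·K2/[H⁺] = 0.1090
α₁ + 2α₂ = 1.1039
DIC = CA / (α₁ + 2α₂) = 2.21 / 1.1039 = 2.00 mmol/kg

DIC = 2.00 mmol/kg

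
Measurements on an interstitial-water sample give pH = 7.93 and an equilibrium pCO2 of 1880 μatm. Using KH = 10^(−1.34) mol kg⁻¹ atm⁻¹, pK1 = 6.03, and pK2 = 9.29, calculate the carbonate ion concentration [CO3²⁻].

[CO2*] = KH · pCO2 = 10^(−1.34) × 1880×10^-6 = 8.593×10^-5 mol/kg
α₀ = 1/(1 + K1/[H⁺] + K1K2/[H⁺]²) = 1/(1 + 10^+1.90 + 10^+0.54) = 0.01192
DIC = [CO2*]/α₀ = 8.593×10^-5 / 0.01192 = 7.210 mmol/kg
[CO3²⁻] = α₂·DIC; α₂ = 0.04133, so [CO3²⁻] = 0.04133 × 7.210 = 0.298 mmol/kg

[CO3²⁻] = 0.298 mmol/kg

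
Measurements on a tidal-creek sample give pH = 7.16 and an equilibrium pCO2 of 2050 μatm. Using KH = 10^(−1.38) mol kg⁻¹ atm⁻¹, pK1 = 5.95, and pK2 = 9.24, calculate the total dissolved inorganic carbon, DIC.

[CO2*] = KH · pCO2 = 10^(−1.38) × 2050×10^-6 = 8.546×10^-5 mol/kg
α₀ = 1/(1 + K1/[H⁺] + K1K2/[H⁺]²) = 1/(1 + 10^+1.21 + 10^-0.87) = 0.05763
DIC = [CO2*]/α₀ = 8.546×10^-5 / 0.05763 = 1.48 mmol/kg

DIC = 1.48 mmol/kg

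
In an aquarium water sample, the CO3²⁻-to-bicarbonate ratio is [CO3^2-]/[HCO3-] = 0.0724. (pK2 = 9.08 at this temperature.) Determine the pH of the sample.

From K2 = [H⁺][CO3^2-]/[HCO3-]:  pH = pK2 + log₁₀([CO3^2-]/[HCO3-])
log₁₀(0.0724) = -1.140
pH = 9.08 + (-1.140) = 7.94

pH = 7.94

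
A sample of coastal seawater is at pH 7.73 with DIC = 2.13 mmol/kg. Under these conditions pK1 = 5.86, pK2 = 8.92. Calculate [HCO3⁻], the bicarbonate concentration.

α₁ = 1 / (1 + [H⁺]/K1 + K2/[H⁺]) = 1 / (1 + 10^-1.87 + 10^-1.19)
   = 1 / (1 + 0.013490 + 0.064565) = 1/1.0781 = 0.9276
[HCO3⁻] = α₁ × DIC = 0.9276 × 2.13 = 1.98 mmol/kg

[HCO3⁻] = 1.98 mmol/kg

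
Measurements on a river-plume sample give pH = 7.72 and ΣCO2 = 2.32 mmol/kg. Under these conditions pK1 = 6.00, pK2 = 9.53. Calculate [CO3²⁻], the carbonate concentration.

[CO3²⁻] = 0.0347 mmol/kg

α₂ = 1 / (1 + [H⁺]/K2 + [H⁺]²/(K1K2)) = 1 / (1 + 10^+1.81 + 10^+0.09)
   = 1 / (1 + 64.565 + 1.2303) = 1/66.796 = 0.01497
[CO3²⁻] = α₂ × DIC = 0.01497 × 2.32 = 0.0347 mmol/kg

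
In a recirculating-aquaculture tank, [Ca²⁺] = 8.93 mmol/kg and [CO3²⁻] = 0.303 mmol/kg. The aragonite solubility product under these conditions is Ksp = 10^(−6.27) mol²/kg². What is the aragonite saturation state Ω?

Ksp = 10^(−6.27) = 5.370×10^-7
Ω = [Ca²⁺][CO3²⁻]/Ksp = (8.93×10^-3)(0.303×10^-3) / 5.370×10^-7 = 5.04

Ω = 5.04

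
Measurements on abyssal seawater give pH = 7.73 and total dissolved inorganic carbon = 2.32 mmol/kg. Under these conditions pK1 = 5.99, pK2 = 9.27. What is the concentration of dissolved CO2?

[CO2*] = 0.0403 mmol/kg

α₀ = 1 / (1 + K1/[H⁺] + K1K2/[H⁺]²) = 1 / (1 + 10^+1.74 + 10^+0.20)
   = 1 / (1 + 54.954 + 1.5849) = 1/57.539 = 0.01738
[CO2*] = α₀ × DIC = 0.01738 × 2.32 = 0.0403 mmol/kg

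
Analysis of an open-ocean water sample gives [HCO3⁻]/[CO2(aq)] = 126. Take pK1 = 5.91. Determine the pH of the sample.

pH = 8.01

From K1 = [H⁺][HCO3⁻]/[CO2(aq)]:  pH = pK1 + log₁₀([HCO3⁻]/[CO2(aq)])
log₁₀(126) = +2.100
pH = 5.91 + (+2.100) = 8.01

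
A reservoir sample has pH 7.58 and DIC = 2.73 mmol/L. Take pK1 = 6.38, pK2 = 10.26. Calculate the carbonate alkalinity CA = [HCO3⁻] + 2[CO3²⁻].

CA = 2.57 mmol/L

CA = [HCO3⁻] + 2[CO3²⁻] = (α₁ + 2α₂)·DIC
At pH 7.58: [H⁺]/K1 = 10^-1.20 = 0.063096, K2/[H⁺] = 10^-2.68 = 0.0020893
α₁ = 1/(1 + 0.063096 + 0.0020893) = 1/1.0652 = 0.9388; α₂ = α₁·K2/[H⁺] = 0.001961
α₁ + 2α₂ = 0.9427
CA = 0.9427 × 2.73 = 2.57 mmol/L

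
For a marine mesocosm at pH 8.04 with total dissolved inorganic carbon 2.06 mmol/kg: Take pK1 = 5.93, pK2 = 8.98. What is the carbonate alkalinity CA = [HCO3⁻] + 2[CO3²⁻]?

CA = 2.26 mmol/kg

CA = [HCO3⁻] + 2[CO3²⁻] = (α₁ + 2α₂)·DIC
At pH 8.04: [H⁺]/K1 = 10^-2.11 = 0.0077625, K2/[H⁺] = 10^-0.94 = 0.11482
α₁ = 1/(1 + 0.0077625 + 0.11482) = 1/1.1226 = 0.8908; α₂ = α₁·K2/[H⁺] = 0.1023
α₁ + 2α₂ = 1.0954
CA = 1.0954 × 2.06 = 2.26 mmol/kg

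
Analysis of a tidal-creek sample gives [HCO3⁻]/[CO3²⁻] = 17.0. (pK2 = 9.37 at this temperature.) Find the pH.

pH = 8.14

From K2 = [H⁺][CO3²⁻]/[HCO3⁻]:  pH = pK2 − log₁₀([HCO3⁻]/[CO3²⁻])
log₁₀(17.0) = +1.230
pH = 9.37 − (+1.230) = 8.14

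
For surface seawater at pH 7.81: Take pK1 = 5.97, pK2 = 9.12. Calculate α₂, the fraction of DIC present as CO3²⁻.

α₂ = 0.0461

α₂ = 1 / (1 + [H⁺]/K2 + [H⁺]²/(K1K2)) = 1 / (1 + 10^+1.31 + 10^-0.53)
   = 1 / (1 + 20.417 + 0.29512) = 1/21.713 = 0.04606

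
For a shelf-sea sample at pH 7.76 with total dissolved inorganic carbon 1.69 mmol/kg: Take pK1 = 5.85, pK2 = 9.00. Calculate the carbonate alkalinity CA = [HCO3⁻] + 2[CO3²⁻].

CA = 1.76 mmol/kg

CA = [HCO3⁻] + 2[CO3²⁻] = (α₁ + 2α₂)·DIC
At pH 7.76: [H⁺]/K1 = 10^-1.91 = 0.012303, K2/[H⁺] = 10^-1.24 = 0.057544
α₁ = 1/(1 + 0.012303 + 0.057544) = 1/1.0698 = 0.9347; α₂ = α₁·K2/[H⁺] = 0.05379
α₁ + 2α₂ = 1.0423
CA = 1.0423 × 1.69 = 1.76 mmol/kg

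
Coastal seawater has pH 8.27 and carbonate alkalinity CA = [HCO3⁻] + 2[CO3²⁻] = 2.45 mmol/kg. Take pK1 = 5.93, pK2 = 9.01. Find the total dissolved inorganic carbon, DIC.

DIC = 2.13 mmol/kg

CA = [HCO3⁻] + 2[CO3²⁻] = (α₁ + 2α₂)·DIC
At pH 8.27: [H⁺]/K1 = 10^-2.34 = 0.0045709, K2/[H⁺] = 10^-0.74 = 0.18197
α₁ = 1/(1 + 0.0045709 + 0.18197) = 1/1.1865 = 0.8428; α₂ = α₁·K2/[H⁺] = 0.1534
α₁ + 2α₂ = 1.1495
DIC = CA / (α₁ + 2α₂) = 2.45 / 1.1495 = 2.13 mmol/kg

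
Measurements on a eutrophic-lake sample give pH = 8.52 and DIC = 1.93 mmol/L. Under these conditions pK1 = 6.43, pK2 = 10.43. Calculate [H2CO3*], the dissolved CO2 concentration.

α₀ = 1 / (1 + K1/[H⁺] + K1K2/[H⁺]²) = 1 / (1 + 10^+2.09 + 10^+0.18)
   = 1 / (1 + 123.03 + 1.5136) = 1/125.54 = 0.007966
[CO2*] = α₀ × DIC = 0.007966 × 1.93 = 0.0154 mmol/L = 15.4 μmol/L

[CO2*] = 15.4 μmol/L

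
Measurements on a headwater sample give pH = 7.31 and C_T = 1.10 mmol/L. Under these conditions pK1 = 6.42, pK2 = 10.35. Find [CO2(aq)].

[CO2*] = 0.125 mmol/L

α₀ = 1 / (1 + K1/[H⁺] + K1K2/[H⁺]²) = 1 / (1 + 10^+0.89 + 10^-2.15)
   = 1 / (1 + 7.7625 + 0.0070795) = 1/8.7696 = 0.1140
[CO2*] = α₀ × DIC = 0.1140 × 1.10 = 0.125 mmol/L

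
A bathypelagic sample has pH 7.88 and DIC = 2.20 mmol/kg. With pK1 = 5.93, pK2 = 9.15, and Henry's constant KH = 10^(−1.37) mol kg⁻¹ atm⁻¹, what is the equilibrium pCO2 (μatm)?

pCO2 = 543 μatm

α₀ = 1 / (1 + K1/[H⁺] + K1K2/[H⁺]²) = 1 / (1 + 10^+1.95 + 10^+0.68)
   = 1 / (1 + 89.125 + 4.7863) = 1/94.911 = 0.01054
[CO2*] = α₀ × DIC = 0.01054 × 2.20 = 0.02318 mmol/kg
pCO2 = [CO2*]/KH = 2.318×10^-5 / 4.266×10^-2 = 543 μatm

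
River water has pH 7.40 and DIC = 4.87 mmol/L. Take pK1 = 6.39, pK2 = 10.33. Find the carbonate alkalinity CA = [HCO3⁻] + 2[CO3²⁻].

CA = [HCO3⁻] + 2[CO3²⁻] = (α₁ + 2α₂)·DIC
At pH 7.40: [H⁺]/K1 = 10^-1.01 = 0.097724, K2/[H⁺] = 10^-2.93 = 0.0011749
α₁ = 1/(1 + 0.097724 + 0.0011749) = 1/1.0989 = 0.9100; α₂ = α₁·K2/[H⁺] = 0.001069
α₁ + 2α₂ = 0.9121
CA = 0.9121 × 4.87 = 4.44 mmol/L

CA = 4.44 mmol/L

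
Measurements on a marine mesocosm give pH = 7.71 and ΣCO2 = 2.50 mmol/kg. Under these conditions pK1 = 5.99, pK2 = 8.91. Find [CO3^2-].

α₂ = 1 / (1 + [H⁺]/K2 + [H⁺]²/(K1K2)) = 1 / (1 + 10^+1.20 + 10^-0.52)
   = 1 / (1 + 15.849 + 0.30200) = 1/17.151 = 0.05831
[CO3²⁻] = α₂ × DIC = 0.05831 × 2.50 = 0.146 mmol/kg

[CO3²⁻] = 0.146 mmol/kg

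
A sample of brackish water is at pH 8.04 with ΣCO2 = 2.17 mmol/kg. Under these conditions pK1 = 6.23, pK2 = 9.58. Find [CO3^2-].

α₂ = 1 / (1 + [H⁺]/K2 + [H⁺]²/(K1K2)) = 1 / (1 + 10^+1.54 + 10^-0.27)
   = 1 / (1 + 34.674 + 0.53703) = 1/36.211 = 0.02762
[CO3²⁻] = α₂ × DIC = 0.02762 × 2.17 = 0.0599 mmol/kg

[CO3²⁻] = 0.0599 mmol/kg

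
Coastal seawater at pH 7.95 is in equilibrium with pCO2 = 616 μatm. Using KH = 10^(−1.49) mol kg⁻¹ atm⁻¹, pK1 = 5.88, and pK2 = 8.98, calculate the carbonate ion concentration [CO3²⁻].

[CO2*] = KH · pCO2 = 10^(−1.49) × 616×10^-6 = 1.993×10^-5 mol/kg
α₀ = 1/(1 + K1/[H⁺] + K1K2/[H⁺]²) = 1/(1 + 10^+2.07 + 10^+1.04) = 0.007725
DIC = [CO2*]/α₀ = 1.993×10^-5 / 0.007725 = 2.580 mmol/kg
[CO3²⁻] = α₂·DIC; α₂ = 0.08470, so [CO3²⁻] = 0.08470 × 2.580 = 0.219 mmol/kg

[CO3²⁻] = 0.219 mmol/kg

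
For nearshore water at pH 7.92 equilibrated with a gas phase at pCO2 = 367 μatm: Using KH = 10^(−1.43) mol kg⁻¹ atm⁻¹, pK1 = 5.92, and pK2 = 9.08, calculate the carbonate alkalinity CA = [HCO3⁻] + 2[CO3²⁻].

CA = 1.55 mmol/kg

[CO2*] = KH · pCO2 = 10^(−1.43) × 367×10^-6 = 1.364×10^-5 mol/kg
α₀ = 1/(1 + K1/[H⁺] + K1K2/[H⁺]²) = 1/(1 + 10^+2.00 + 10^+0.84) = 0.009266
DIC = [CO2*]/α₀ = 1.364×10^-5 / 0.009266 = 1.472 mmol/kg
CA = (α₁ + 2α₂)·DIC = (0.9266 + 2×0.06411) × 1.472 = 1.55 mmol/kg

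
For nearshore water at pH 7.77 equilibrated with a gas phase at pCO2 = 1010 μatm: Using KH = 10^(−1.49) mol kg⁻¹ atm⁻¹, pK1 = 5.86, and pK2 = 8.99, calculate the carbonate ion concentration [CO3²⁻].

[CO2*] = KH · pCO2 = 10^(−1.49) × 1010×10^-6 = 3.268×10^-5 mol/kg
α₀ = 1/(1 + K1/[H⁺] + K1K2/[H⁺]²) = 1/(1 + 10^+1.91 + 10^+0.69) = 0.01147
DIC = [CO2*]/α₀ = 3.268×10^-5 / 0.01147 = 2.849 mmol/kg
[CO3²⁻] = α₂·DIC; α₂ = 0.05618, so [CO3²⁻] = 0.05618 × 2.849 = 0.160 mmol/kg

[CO3²⁻] = 0.160 mmol/kg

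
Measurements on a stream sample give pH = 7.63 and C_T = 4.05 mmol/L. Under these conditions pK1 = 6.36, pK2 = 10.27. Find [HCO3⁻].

α₁ = 1 / (1 + [H⁺]/K1 + K2/[H⁺]) = 1 / (1 + 10^-1.27 + 10^-2.64)
   = 1 / (1 + 0.053703 + 0.0022909) = 1/1.0560 = 0.9470
[HCO3⁻] = α₁ × DIC = 0.9470 × 4.05 = 3.84 mmol/L

[HCO3⁻] = 3.84 mmol/L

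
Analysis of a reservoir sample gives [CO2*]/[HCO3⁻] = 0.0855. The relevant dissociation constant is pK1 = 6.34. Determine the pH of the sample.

From K1 = [H⁺][HCO3⁻]/[CO2*]:  pH = pK1 − log₁₀([CO2*]/[HCO3⁻])
log₁₀(0.0855) = -1.068
pH = 6.34 − (-1.068) = 7.41

pH = 7.41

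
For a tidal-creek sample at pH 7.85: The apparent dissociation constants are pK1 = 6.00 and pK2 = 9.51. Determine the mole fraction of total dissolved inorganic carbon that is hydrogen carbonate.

α₁ = 1 / (1 + [H⁺]/K1 + K2/[H⁺]) = 1 / (1 + 10^-1.85 + 10^-1.66)
   = 1 / (1 + 0.014125 + 0.021878) = 1/1.0360 = 0.9652

α₁ = 0.965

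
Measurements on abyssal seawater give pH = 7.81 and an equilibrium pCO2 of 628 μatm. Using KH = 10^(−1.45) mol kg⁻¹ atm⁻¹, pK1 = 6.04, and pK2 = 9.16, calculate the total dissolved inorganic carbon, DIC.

[CO2*] = KH · pCO2 = 10^(−1.45) × 628×10^-6 = 2.228×10^-5 mol/kg
α₀ = 1/(1 + K1/[H⁺] + K1K2/[H⁺]²) = 1/(1 + 10^+1.77 + 10^+0.42) = 0.01600
DIC = [CO2*]/α₀ = 2.228×10^-5 / 0.01600 = 1.39 mmol/kg

DIC = 1.39 mmol/kg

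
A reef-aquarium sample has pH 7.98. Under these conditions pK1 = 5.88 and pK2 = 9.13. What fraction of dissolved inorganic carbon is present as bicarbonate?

α₁ = 0.927

α₁ = 1 / (1 + [H⁺]/K1 + K2/[H⁺]) = 1 / (1 + 10^-2.10 + 10^-1.15)
   = 1 / (1 + 0.0079433 + 0.070795) = 1/1.0787 = 0.9270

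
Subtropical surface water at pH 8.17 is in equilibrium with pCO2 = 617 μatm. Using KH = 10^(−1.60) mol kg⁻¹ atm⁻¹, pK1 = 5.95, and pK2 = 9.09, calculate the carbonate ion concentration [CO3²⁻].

[CO3²⁻] = 0.309 mmol/kg

[CO2*] = KH · pCO2 = 10^(−1.60) × 617×10^-6 = 1.550×10^-5 mol/kg
α₀ = 1/(1 + K1/[H⁺] + K1K2/[H⁺]²) = 1/(1 + 10^+2.22 + 10^+1.30) = 0.005350
DIC = [CO2*]/α₀ = 1.550×10^-5 / 0.005350 = 2.897 mmol/kg
[CO3²⁻] = α₂·DIC; α₂ = 0.1067, so [CO3²⁻] = 0.1067 × 2.897 = 0.309 mmol/kg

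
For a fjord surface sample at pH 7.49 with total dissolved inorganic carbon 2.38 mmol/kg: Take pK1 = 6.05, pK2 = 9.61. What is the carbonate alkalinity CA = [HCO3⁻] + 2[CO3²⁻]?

CA = 2.31 mmol/kg

CA = [HCO3⁻] + 2[CO3²⁻] = (α₁ + 2α₂)·DIC
At pH 7.49: [H⁺]/K1 = 10^-1.44 = 0.036308, K2/[H⁺] = 10^-2.12 = 0.0075858
α₁ = 1/(1 + 0.036308 + 0.0075858) = 1/1.0439 = 0.9580; α₂ = α₁·K2/[H⁺] = 0.007267
α₁ + 2α₂ = 0.9725
CA = 0.9725 × 2.38 = 2.31 mmol/kg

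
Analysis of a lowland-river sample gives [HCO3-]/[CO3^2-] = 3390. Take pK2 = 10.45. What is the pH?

From K2 = [H⁺][CO3^2-]/[HCO3-]:  pH = pK2 − log₁₀([HCO3-]/[CO3^2-])
log₁₀(3390) = +3.530
pH = 10.45 − (+3.530) = 6.92

pH = 6.92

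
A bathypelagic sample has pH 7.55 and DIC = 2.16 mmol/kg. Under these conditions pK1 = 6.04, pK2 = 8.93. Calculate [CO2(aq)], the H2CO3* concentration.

[CO2*] = 0.0622 mmol/kg

α₀ = 1 / (1 + K1/[H⁺] + K1K2/[H⁺]²) = 1 / (1 + 10^+1.51 + 10^+0.13)
   = 1 / (1 + 32.359 + 1.3490) = 1/34.708 = 0.02881
[CO2*] = α₀ × DIC = 0.02881 × 2.16 = 0.0622 mmol/kg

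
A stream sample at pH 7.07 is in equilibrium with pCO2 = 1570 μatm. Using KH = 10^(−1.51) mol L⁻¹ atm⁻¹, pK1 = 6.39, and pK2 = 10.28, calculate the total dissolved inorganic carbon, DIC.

[CO2*] = KH · pCO2 = 10^(−1.51) × 1570×10^-6 = 4.852×10^-5 mol/L
α₀ = 1/(1 + K1/[H⁺] + K1K2/[H⁺]²) = 1/(1 + 10^+0.68 + 10^-2.53) = 0.1727
DIC = [CO2*]/α₀ = 4.852×10^-5 / 0.1727 = 0.281 mmol/L

DIC = 0.281 mmol/L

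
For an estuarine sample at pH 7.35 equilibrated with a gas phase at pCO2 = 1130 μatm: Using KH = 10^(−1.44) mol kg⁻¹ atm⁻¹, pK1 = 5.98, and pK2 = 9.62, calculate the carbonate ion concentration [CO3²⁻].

[CO2*] = KH · pCO2 = 10^(−1.44) × 1130×10^-6 = 4.103×10^-5 mol/kg
α₀ = 1/(1 + K1/[H⁺] + K1K2/[H⁺]²) = 1/(1 + 10^+1.37 + 10^-0.90) = 0.04070
DIC = [CO2*]/α₀ = 4.103×10^-5 / 0.04070 = 1.008 mmol/kg
[CO3²⁻] = α₂·DIC; α₂ = 0.005124, so [CO3²⁻] = 0.005124 × 1.008 = 0.00517 mmol/kg = 5.17 μmol/kg

[CO3²⁻] = 5.17 μmol/kg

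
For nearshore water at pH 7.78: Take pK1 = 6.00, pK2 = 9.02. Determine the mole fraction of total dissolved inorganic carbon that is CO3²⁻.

α₂ = 0.0536

α₂ = 1 / (1 + [H⁺]/K2 + [H⁺]²/(K1K2)) = 1 / (1 + 10^+1.24 + 10^-0.54)
   = 1 / (1 + 17.378 + 0.28840) = 1/18.666 = 0.05357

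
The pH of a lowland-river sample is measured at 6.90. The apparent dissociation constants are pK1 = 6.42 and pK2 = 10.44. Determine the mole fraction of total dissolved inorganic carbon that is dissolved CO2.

α₀ = 0.249

α₀ = 1 / (1 + K1/[H⁺] + K1K2/[H⁺]²) = 1 / (1 + 10^+0.48 + 10^-3.06)
   = 1 / (1 + 3.0200 + 0.00087096) = 1/4.0208 = 0.2487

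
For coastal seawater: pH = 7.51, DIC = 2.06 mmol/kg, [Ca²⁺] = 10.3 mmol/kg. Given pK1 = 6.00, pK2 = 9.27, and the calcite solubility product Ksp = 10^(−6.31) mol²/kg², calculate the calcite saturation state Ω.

Ω = 0.718

α₂ = 1 / (1 + [H⁺]/K2 + [H⁺]²/(K1K2)) = 1 / (1 + 10^+1.76 + 10^+0.25)
   = 1 / (1 + 57.544 + 1.7783) = 1/60.322 = 0.01658
[CO3²⁻] = α₂ × DIC = 0.01658 × 2.06 = 0.03415 mmol/kg
Ksp = 10^(−6.31) = 4.898×10^-7
Ω = [Ca²⁺][CO3²⁻]/Ksp = (10.3×10^-3)(3.415×10^-5) / 4.898×10^-7 = 0.718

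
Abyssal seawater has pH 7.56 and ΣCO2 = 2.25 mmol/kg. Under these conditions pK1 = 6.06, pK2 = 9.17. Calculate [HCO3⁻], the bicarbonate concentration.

α₁ = 1 / (1 + [H⁺]/K1 + K2/[H⁺]) = 1 / (1 + 10^-1.50 + 10^-1.61)
   = 1 / (1 + 0.031623 + 0.024547) = 1/1.0562 = 0.9468
[HCO3⁻] = α₁ × DIC = 0.9468 × 2.25 = 2.13 mmol/kg

[HCO3⁻] = 2.13 mmol/kg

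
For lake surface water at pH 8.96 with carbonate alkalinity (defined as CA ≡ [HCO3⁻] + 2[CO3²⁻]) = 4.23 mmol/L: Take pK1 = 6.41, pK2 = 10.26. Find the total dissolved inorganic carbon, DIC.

DIC = 4.05 mmol/L

CA = [HCO3⁻] + 2[CO3²⁻] = (α₁ + 2α₂)·DIC
At pH 8.96: [H⁺]/K1 = 10^-2.55 = 0.0028184, K2/[H⁺] = 10^-1.30 = 0.050119
α₁ = 1/(1 + 0.0028184 + 0.050119) = 1/1.0529 = 0.9497; α₂ = α₁·K2/[H⁺] = 0.04760
α₁ + 2α₂ = 1.0449
DIC = CA / (α₁ + 2α₂) = 4.23 / 1.0449 = 4.05 mmol/L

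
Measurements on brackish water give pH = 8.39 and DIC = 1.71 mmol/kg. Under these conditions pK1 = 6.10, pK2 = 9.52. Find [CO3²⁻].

[CO3²⁻] = 0.117 mmol/kg

α₂ = 1 / (1 + [H⁺]/K2 + [H⁺]²/(K1K2)) = 1 / (1 + 10^+1.13 + 10^-1.16)
   = 1 / (1 + 13.490 + 0.069183) = 1/14.559 = 0.06869
[CO3²⁻] = α₂ × DIC = 0.06869 × 1.71 = 0.117 mmol/kg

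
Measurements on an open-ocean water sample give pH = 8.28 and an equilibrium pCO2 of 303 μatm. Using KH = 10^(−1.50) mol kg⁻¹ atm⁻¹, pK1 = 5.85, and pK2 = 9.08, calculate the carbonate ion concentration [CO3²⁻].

[CO3²⁻] = 0.409 mmol/kg

[CO2*] = KH · pCO2 = 10^(−1.50) × 303×10^-6 = 9.582×10^-6 mol/kg
α₀ = 1/(1 + K1/[H⁺] + K1K2/[H⁺]²) = 1/(1 + 10^+2.43 + 10^+1.63) = 0.003197
DIC = [CO2*]/α₀ = 9.582×10^-6 / 0.003197 = 2.997 mmol/kg
[CO3²⁻] = α₂·DIC; α₂ = 0.1364, so [CO3²⁻] = 0.1364 × 2.997 = 0.409 mmol/kg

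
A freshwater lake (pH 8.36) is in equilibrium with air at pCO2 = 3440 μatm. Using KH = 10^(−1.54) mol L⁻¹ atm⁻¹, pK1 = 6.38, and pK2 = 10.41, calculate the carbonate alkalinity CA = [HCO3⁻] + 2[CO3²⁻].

[CO2*] = KH · pCO2 = 10^(−1.54) × 3440×10^-6 = 9.921×10^-5 mol/L
α₀ = 1/(1 + K1/[H⁺] + K1K2/[H⁺]²) = 1/(1 + 10^+1.98 + 10^-0.07) = 0.01027
DIC = [CO2*]/α₀ = 9.921×10^-5 / 0.01027 = 9.658 mmol/L
CA = (α₁ + 2α₂)·DIC = (0.9810 + 2×0.008743) × 9.658 = 9.64 mmol/L

CA = 9.64 mmol/L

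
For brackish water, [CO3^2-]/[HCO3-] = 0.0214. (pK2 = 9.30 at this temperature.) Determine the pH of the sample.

From K2 = [H⁺][CO3^2-]/[HCO3-]:  pH = pK2 + log₁₀([CO3^2-]/[HCO3-])
log₁₀(0.0214) = -1.670
pH = 9.30 + (-1.670) = 7.63

pH = 7.63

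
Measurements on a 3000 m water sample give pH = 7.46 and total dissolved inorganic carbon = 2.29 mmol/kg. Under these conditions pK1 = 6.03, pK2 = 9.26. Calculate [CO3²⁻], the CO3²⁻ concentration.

[CO3²⁻] = 0.0345 mmol/kg

α₂ = 1 / (1 + [H⁺]/K2 + [H⁺]²/(K1K2)) = 1 / (1 + 10^+1.80 + 10^+0.37)
   = 1 / (1 + 63.096 + 2.3442) = 1/66.440 = 0.01505
[CO3²⁻] = α₂ × DIC = 0.01505 × 2.29 = 0.0345 mmol/kg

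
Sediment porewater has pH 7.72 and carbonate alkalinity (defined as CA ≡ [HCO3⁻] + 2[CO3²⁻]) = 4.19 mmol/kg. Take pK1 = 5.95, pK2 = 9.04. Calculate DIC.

CA = [HCO3⁻] + 2[CO3²⁻] = (α₁ + 2α₂)·DIC
At pH 7.72: [H⁺]/K1 = 10^-1.77 = 0.016982, K2/[H⁺] = 10^-1.32 = 0.047863
α₁ = 1/(1 + 0.016982 + 0.047863) = 1/1.0648 = 0.9391; α₂ = α₁·K2/[H⁺] = 0.04495
α₁ + 2α₂ = 1.0290
DIC = CA / (α₁ + 2α₂) = 4.19 / 1.0290 = 4.07 mmol/kg

DIC = 4.07 mmol/kg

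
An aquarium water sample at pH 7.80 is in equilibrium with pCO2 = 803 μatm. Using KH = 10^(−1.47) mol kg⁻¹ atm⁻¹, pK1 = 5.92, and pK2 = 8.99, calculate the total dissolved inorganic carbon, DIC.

DIC = 2.22 mmol/kg

[CO2*] = KH · pCO2 = 10^(−1.47) × 803×10^-6 = 2.721×10^-5 mol/kg
α₀ = 1/(1 + K1/[H⁺] + K1K2/[H⁺]²) = 1/(1 + 10^+1.88 + 10^+0.69) = 0.01223
DIC = [CO2*]/α₀ = 2.721×10^-5 / 0.01223 = 2.22 mmol/kg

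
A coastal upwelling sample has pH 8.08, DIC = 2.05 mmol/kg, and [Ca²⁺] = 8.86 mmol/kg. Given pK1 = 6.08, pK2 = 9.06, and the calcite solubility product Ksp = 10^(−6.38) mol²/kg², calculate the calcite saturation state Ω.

Ω = 4.09

α₂ = 1 / (1 + [H⁺]/K2 + [H⁺]²/(K1K2)) = 1 / (1 + 10^+0.98 + 10^-1.02)
   = 1 / (1 + 9.5499 + 0.095499) = 1/10.645 = 0.09394
[CO3²⁻] = α₂ × DIC = 0.09394 × 2.05 = 0.1926 mmol/kg
Ksp = 10^(−6.38) = 4.169×10^-7
Ω = [Ca²⁺][CO3²⁻]/Ksp = (8.86×10^-3)(1.926×10^-4) / 4.169×10^-7 = 4.09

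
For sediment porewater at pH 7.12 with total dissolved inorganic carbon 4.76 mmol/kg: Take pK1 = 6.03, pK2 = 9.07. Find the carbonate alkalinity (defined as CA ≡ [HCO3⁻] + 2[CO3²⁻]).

CA = 4.45 mmol/kg

CA = [HCO3⁻] + 2[CO3²⁻] = (α₁ + 2α₂)·DIC
At pH 7.12: [H⁺]/K1 = 10^-1.09 = 0.081283, K2/[H⁺] = 10^-1.95 = 0.011220
α₁ = 1/(1 + 0.081283 + 0.011220) = 1/1.0925 = 0.9153; α₂ = α₁·K2/[H⁺] = 0.01027
α₁ + 2α₂ = 0.9359
CA = 0.9359 × 4.76 = 4.45 mmol/kg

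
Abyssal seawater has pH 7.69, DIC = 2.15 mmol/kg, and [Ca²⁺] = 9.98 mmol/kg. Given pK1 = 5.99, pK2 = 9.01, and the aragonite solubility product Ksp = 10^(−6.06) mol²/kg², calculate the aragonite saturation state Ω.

α₂ = 1 / (1 + [H⁺]/K2 + [H⁺]²/(K1K2)) = 1 / (1 + 10^+1.32 + 10^-0.38)
   = 1 / (1 + 20.893 + 0.41687) = 1/22.310 = 0.04482
[CO3²⁻] = α₂ × DIC = 0.04482 × 2.15 = 0.09637 mmol/kg
Ksp = 10^(−6.06) = 8.710×10^-7
Ω = [Ca²⁺][CO3²⁻]/Ksp = (9.98×10^-3)(9.637×10^-5) / 8.710×10^-7 = 1.10

Ω = 1.10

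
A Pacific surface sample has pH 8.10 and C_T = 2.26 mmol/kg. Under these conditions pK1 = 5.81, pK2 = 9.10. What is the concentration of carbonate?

α₂ = 1 / (1 + [H⁺]/K2 + [H⁺]²/(K1K2)) = 1 / (1 + 10^+1.00 + 10^-1.29)
   = 1 / (1 + 10.000 + 0.051286) = 1/11.051 = 0.09049
[CO3²⁻] = α₂ × DIC = 0.09049 × 2.26 = 0.205 mmol/kg

[CO3²⁻] = 0.205 mmol/kg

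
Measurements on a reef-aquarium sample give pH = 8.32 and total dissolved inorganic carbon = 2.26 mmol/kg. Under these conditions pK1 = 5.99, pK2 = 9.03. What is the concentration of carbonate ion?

α₂ = 1 / (1 + [H⁺]/K2 + [H⁺]²/(K1K2)) = 1 / (1 + 10^+0.71 + 10^-1.62)
   = 1 / (1 + 5.1286 + 0.023988) = 1/6.1526 = 0.1625
[CO3²⁻] = α₂ × DIC = 0.1625 × 2.26 = 0.367 mmol/kg

[CO3²⁻] = 0.367 mmol/kg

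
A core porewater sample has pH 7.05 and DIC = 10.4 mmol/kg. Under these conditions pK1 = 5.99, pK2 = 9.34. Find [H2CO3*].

α₀ = 1 / (1 + K1/[H⁺] + K1K2/[H⁺]²) = 1 / (1 + 10^+1.06 + 10^-1.23)
   = 1 / (1 + 11.482 + 0.058884) = 1/12.540 = 0.07974
[CO2*] = α₀ × DIC = 0.07974 × 10.4 = 0.829 mmol/kg

[CO2*] = 0.829 mmol/kg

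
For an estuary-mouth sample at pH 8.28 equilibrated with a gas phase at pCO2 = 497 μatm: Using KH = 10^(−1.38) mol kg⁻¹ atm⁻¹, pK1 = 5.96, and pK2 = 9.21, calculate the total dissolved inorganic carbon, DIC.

[CO2*] = KH · pCO2 = 10^(−1.38) × 497×10^-6 = 2.072×10^-5 mol/kg
α₀ = 1/(1 + K1/[H⁺] + K1K2/[H⁺]²) = 1/(1 + 10^+2.32 + 10^+1.39) = 0.004265
DIC = [CO2*]/α₀ = 2.072×10^-5 / 0.004265 = 4.86 mmol/kg

DIC = 4.86 mmol/kg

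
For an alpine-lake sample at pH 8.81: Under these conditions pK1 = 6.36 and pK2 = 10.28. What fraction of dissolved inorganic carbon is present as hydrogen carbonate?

α₁ = 0.964

α₁ = 1 / (1 + [H⁺]/K1 + K2/[H⁺]) = 1 / (1 + 10^-2.45 + 10^-1.47)
   = 1 / (1 + 0.0035481 + 0.033884) = 1/1.0374 = 0.9639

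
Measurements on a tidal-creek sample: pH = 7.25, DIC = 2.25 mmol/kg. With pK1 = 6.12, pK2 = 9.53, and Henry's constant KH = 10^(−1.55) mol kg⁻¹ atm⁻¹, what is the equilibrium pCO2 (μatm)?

pCO2 = 5480 μatm

α₀ = 1 / (1 + K1/[H⁺] + K1K2/[H⁺]²) = 1 / (1 + 10^+1.13 + 10^-1.15)
   = 1 / (1 + 13.490 + 0.070795) = 1/14.560 = 0.06868
[CO2*] = α₀ × DIC = 0.06868 × 2.25 = 0.1545 mmol/kg
pCO2 = [CO2*]/KH = 1.545×10^-4 / 2.818×10^-2 = 5480 μatm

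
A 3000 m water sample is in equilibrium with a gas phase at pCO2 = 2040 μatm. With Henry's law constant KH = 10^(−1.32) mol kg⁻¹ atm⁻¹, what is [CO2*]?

[CO2*] = 97.6 μmol/kg

KH = 10^(−1.32) = 4.786×10^-2 mol kg⁻¹ atm⁻¹
[CO2*] = KH · pCO2 = 4.786×10^-2 × 2040×10^-6 atm = 9.76×10^-5 mol/kg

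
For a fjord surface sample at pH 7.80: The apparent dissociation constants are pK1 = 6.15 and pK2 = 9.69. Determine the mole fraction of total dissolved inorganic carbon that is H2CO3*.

α₀ = 0.0216

α₀ = 1 / (1 + K1/[H⁺] + K1K2/[H⁺]²) = 1 / (1 + 10^+1.65 + 10^-0.24)
   = 1 / (1 + 44.668 + 0.57544) = 1/46.244 = 0.02162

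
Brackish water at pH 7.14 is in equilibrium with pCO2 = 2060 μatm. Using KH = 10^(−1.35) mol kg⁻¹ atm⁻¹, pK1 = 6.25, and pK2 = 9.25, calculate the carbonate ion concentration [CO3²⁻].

[CO2*] = KH · pCO2 = 10^(−1.35) × 2060×10^-6 = 9.202×10^-5 mol/kg
α₀ = 1/(1 + K1/[H⁺] + K1K2/[H⁺]²) = 1/(1 + 10^+0.89 + 10^-1.22) = 0.1133
DIC = [CO2*]/α₀ = 9.202×10^-5 / 0.1133 = 0.8118 mmol/kg
[CO3²⁻] = α₂·DIC; α₂ = 0.006830, so [CO3²⁻] = 0.006830 × 0.8118 = 0.00554 mmol/kg = 5.54 μmol/kg

[CO3²⁻] = 5.54 μmol/kg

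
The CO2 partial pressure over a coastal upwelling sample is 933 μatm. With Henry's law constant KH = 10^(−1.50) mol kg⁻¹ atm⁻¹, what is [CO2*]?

[CO2*] = 29.5 μmol/kg

KH = 10^(−1.50) = 3.162×10^-2 mol kg⁻¹ atm⁻¹
[CO2*] = KH · pCO2 = 3.162×10^-2 × 933×10^-6 atm = 2.95×10^-5 mol/kg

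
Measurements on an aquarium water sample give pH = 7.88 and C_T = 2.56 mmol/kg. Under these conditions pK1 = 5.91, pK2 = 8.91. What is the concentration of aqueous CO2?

[CO2*] = 0.0248 mmol/kg

α₀ = 1 / (1 + K1/[H⁺] + K1K2/[H⁺]²) = 1 / (1 + 10^+1.97 + 10^+0.94)
   = 1 / (1 + 93.325 + 8.7096) = 1/103.04 = 0.009705
[CO2*] = α₀ × DIC = 0.009705 × 2.56 = 0.0248 mmol/kg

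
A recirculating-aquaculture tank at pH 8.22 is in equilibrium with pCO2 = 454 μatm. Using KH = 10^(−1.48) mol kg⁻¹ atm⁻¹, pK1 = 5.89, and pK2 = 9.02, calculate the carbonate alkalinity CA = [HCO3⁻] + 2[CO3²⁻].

CA = 4.23 mmol/kg

[CO2*] = KH · pCO2 = 10^(−1.48) × 454×10^-6 = 1.503×10^-5 mol/kg
α₀ = 1/(1 + K1/[H⁺] + K1K2/[H⁺]²) = 1/(1 + 10^+2.33 + 10^+1.53) = 0.004021
DIC = [CO2*]/α₀ = 1.503×10^-5 / 0.004021 = 3.739 mmol/kg
CA = (α₁ + 2α₂)·DIC = (0.8597 + 2×0.1363) × 3.739 = 4.23 mmol/kg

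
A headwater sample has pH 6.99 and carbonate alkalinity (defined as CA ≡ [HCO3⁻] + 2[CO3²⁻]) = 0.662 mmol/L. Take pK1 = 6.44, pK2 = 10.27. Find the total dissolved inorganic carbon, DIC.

CA = [HCO3⁻] + 2[CO3²⁻] = (α₁ + 2α₂)·DIC
At pH 6.99: [H⁺]/K1 = 10^-0.55 = 0.28184, K2/[H⁺] = 10^-3.28 = 0.00052481
α₁ = 1/(1 + 0.28184 + 0.00052481) = 1/1.2824 = 0.7798; α₂ = α₁·K2/[H⁺] = 0.0004093
α₁ + 2α₂ = 0.7806
DIC = CA / (α₁ + 2α₂) = 0.662 / 0.7806 = 0.848 mmol/L

DIC = 0.848 mmol/L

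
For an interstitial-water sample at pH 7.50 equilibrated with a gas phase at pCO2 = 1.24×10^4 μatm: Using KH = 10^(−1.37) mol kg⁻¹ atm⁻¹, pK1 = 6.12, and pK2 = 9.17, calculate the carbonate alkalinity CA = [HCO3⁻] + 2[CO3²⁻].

[CO2*] = KH · pCO2 = 10^(−1.37) × 1.24×10^4×10^-6 = 5.290×10^-4 mol/kg
α₀ = 1/(1 + K1/[H⁺] + K1K2/[H⁺]²) = 1/(1 + 10^+1.38 + 10^-0.29) = 0.03921
DIC = [CO2*]/α₀ = 5.290×10^-4 / 0.03921 = 13.49 mmol/kg
CA = (α₁ + 2α₂)·DIC = (0.9407 + 2×0.02011) × 13.49 = 13.2 mmol/kg

CA = 13.2 mmol/kg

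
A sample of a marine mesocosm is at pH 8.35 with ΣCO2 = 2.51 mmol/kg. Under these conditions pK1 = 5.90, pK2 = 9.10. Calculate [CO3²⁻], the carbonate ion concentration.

α₂ = 1 / (1 + [H⁺]/K2 + [H⁺]²/(K1K2)) = 1 / (1 + 10^+0.75 + 10^-1.70)
   = 1 / (1 + 5.6234 + 0.019953) = 1/6.6434 = 0.1505
[CO3²⁻] = α₂ × DIC = 0.1505 × 2.51 = 0.378 mmol/kg

[CO3²⁻] = 0.378 mmol/kg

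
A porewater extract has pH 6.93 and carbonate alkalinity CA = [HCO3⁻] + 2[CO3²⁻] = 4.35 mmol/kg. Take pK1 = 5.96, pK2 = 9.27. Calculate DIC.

CA = [HCO3⁻] + 2[CO3²⁻] = (α₁ + 2α₂)·DIC
At pH 6.93: [H⁺]/K1 = 10^-0.97 = 0.10715, K2/[H⁺] = 10^-2.34 = 0.0045709
α₁ = 1/(1 + 0.10715 + 0.0045709) = 1/1.1117 = 0.8995; α₂ = α₁·K2/[H⁺] = 0.004112
α₁ + 2α₂ = 0.9077
DIC = CA / (α₁ + 2α₂) = 4.35 / 0.9077 = 4.79 mmol/kg

DIC = 4.79 mmol/kg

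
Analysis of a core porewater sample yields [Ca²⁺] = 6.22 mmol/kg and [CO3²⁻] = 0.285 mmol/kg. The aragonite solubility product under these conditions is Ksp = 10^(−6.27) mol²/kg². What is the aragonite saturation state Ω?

Ksp = 10^(−6.27) = 5.370×10^-7
Ω = [Ca²⁺][CO3²⁻]/Ksp = (6.22×10^-3)(0.285×10^-3) / 5.370×10^-7 = 3.30

Ω = 3.30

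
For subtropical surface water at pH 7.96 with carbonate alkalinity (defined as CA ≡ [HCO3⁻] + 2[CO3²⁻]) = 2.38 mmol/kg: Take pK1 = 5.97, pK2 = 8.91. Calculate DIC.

CA = [HCO3⁻] + 2[CO3²⁻] = (α₁ + 2α₂)·DIC
At pH 7.96: [H⁺]/K1 = 10^-1.99 = 0.010233, K2/[H⁺] = 10^-0.95 = 0.11220
α₁ = 1/(1 + 0.010233 + 0.11220) = 1/1.1224 = 0.8909; α₂ = α₁·K2/[H⁺] = 0.09996
α₁ + 2α₂ = 1.0908
DIC = CA / (α₁ + 2α₂) = 2.38 / 1.0908 = 2.18 mmol/kg

DIC = 2.18 mmol/kg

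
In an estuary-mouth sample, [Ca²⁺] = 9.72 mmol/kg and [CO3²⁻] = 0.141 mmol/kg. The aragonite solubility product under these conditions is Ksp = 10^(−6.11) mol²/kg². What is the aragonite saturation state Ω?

Ksp = 10^(−6.11) = 7.762×10^-7
Ω = [Ca²⁺][CO3²⁻]/Ksp = (9.72×10^-3)(0.141×10^-3) / 7.762×10^-7 = 1.77

Ω = 1.77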